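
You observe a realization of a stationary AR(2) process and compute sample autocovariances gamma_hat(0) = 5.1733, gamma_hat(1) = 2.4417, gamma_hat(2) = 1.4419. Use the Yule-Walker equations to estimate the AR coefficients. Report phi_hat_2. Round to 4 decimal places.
\hat\phi_{2} = 0.0720

The Yule-Walker equations for an AR(p) process read, in matrix form,
  Gamma_p phi = r_p,   with   (Gamma_p)_{ij} = gamma(|i - j|),
                       (r_p)_i = gamma(i),   i,j = 1..p.
Substitute the sample gammas (Toeplitz matrix and right-hand side of size 2):
  Gamma_p = [[5.1733, 2.4417], [2.4417, 5.1733]]
  r_p     = [2.4417, 1.4419]
Written out:
  5.1733 phi_1 + 2.4417 phi_2 = 2.4417
  2.4417 phi_1 + 5.1733 phi_2 = 1.4419
Solve by Cramer's rule:
  det = gamma(0)^2 - gamma(1)^2 = (5.1733)^2 - (2.4417)^2 = 26.76303289 - 5.96189889 = 20.801134
  phi_hat_1 = [gamma(1) gamma(0) - gamma(1) gamma(2)] / det = [(2.4417)(5.1733) - (2.4417)(1.4419)] / 20.801134 = 9.11095938 / 20.801134 = 0.438
  phi_hat_2 = [gamma(0) gamma(2) - gamma(1)^2] / det = [(5.1733)(1.4419) - (2.4417)^2] / 20.801134 = 1.49748238 / 20.801134 = 0.072
So phi_hat = [0.4380, 0.0720].
Therefore phi_hat_2 = 0.0720.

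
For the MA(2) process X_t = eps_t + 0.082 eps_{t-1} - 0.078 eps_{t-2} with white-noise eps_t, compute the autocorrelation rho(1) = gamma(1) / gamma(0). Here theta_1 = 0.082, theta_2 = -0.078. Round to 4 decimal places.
\rho(1) = 0.0746

For an MA(q) process with theta_0 = 1, the autocovariance is
  gamma(k) = sigma^2 * sum_{i=0..q-k} theta_i * theta_{i+k},
and rho(k) = gamma(k) / gamma(0). Sigma^2 cancels.
  numerator   = (1)*(0.082) + (0.082)*(-0.078) = 0.075604.
  denominator = (1)^2 + (0.082)^2 + (-0.078)^2 = 1.012808.
  rho(1) = 0.075604 / 1.012808 = 0.0746.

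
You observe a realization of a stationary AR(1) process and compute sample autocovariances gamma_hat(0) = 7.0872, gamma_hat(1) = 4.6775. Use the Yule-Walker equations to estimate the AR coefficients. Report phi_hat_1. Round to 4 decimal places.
\hat\phi_{1} = 0.6600

The Yule-Walker equations for an AR(p) process read, in matrix form,
  Gamma_p phi = r_p,   with   (Gamma_p)_{ij} = gamma(|i - j|),
                       (r_p)_i = gamma(i),   i,j = 1..p.
Substitute the sample gammas (Toeplitz matrix and right-hand side of size 1):
  Gamma_p = [[7.0872]]
  r_p     = [4.6775]
With p = 1 this is the single equation gamma(0) phi_1 = gamma(1):
  phi_hat_1 = gamma(1) / gamma(0) = 4.6775 / 7.0872 = 0.6600.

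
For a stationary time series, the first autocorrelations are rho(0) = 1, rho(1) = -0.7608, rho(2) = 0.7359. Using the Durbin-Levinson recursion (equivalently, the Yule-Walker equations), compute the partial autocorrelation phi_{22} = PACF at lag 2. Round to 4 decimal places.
\phi_{22} = 0.3730

The PACF at lag k is phi_{kk}, the last component of the solution
to the Yule-Walker system G_k phi = r_k where
  (G_k)_{ij} = rho(|i - j|), (r_k)_i = rho(i), i,j = 1..k.
Equivalently, Durbin-Levinson gives phi_{kk} iteratively:
  phi_{11} = rho(1)
  phi_{kk} = [rho(k) - sum_{j=1..k-1} phi_{k-1,j} rho(k-j)]
            / [1 - sum_{j=1..k-1} phi_{k-1,j} rho(j)],
  phi_{k,j} = phi_{k-1,j} - phi_{kk} phi_{k-1,k-j},  j = 1..k-1.
Step k = 1:
  phi_11 = rho(1) = -0.7608.
Step k = 2:
  phi_22 = [rho(2) - phi_11 rho(1)] / [1 - phi_11 rho(1)] = [0.7359 - (-0.7608)(-0.7608)] / [1 - (-0.7608)(-0.7608)]
         = 0.15708336 / 0.42118336 = 0.373.
Therefore phi_{22} = 0.3730.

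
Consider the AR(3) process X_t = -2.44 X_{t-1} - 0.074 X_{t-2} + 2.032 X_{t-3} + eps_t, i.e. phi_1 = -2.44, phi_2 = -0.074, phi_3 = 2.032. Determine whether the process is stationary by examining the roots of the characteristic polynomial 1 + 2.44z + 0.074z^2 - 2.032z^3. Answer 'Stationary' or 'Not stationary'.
\text{Not stationary}

The AR(p) characteristic polynomial is P(z) = 1 + 2.44z + 0.074z^2 - 2.032z^3.
Stationarity requires all roots to lie outside the unit circle, i.e. |z| > 1 for every root.
Degree 3: look for a simple real root z0 first, then factor out (1 - z/z0) and solve the remaining quadratic.
Testing z0 = -0.625: P(-0.625) = 1 + (2.44)(-0.625) + (0.074)(-0.625)^2 + (-2.032)(-0.625)^3
  = 1 + (-1.525) + (0.028906) + (0.496094) = 0.  So z_0 = -0.625 is a root, |z_0| = 0.625.
Divide out the factor (1 + 1.6 z) = (1 - z/z0) (since 1/z0 = -1.6):
  P(z) = (1 + 1.6 z)(1 + (0.84) z + (-1.27) z^2)
  [check: z-coef 0.84 - (-1.6) = 2.44; z^2-coef -1.27 - (-1.6)(0.84) = 0.074; z^3-coef -(-1.6)(-1.27) = -2.032.]
Remaining roots from the quadratic factor 1 + (0.84) z + (-1.27) z^2:
  Set 1 + (0.84) z + (-1.27) z^2 = 0, i.e. a z^2 + b z + c = 0 with a = -1.27, b = 0.84, c = 1.
  Discriminant D = b^2 - 4ac = (0.84)^2 - 4*(-1.27)*1 = 0.7056 - (-5.08) = 5.7856.
  D >= 0, so the roots are real: z = (-b +/- sqrt(D)) / (2a) = (-0.84 +/- 2.405327) / (-2.54).
    z_1 = (-0.84 + 2.405327) / (-2.54) = -0.6163,   |z_1| = 0.6163.
    z_2 = (-0.84 - 2.405327) / (-2.54) = 1.2777,   |z_2| = 1.2777.
Moduli of all roots: 0.6250, 0.6163, 1.2777.
All moduli strictly greater than 1? No.
Verdict: Not stationary.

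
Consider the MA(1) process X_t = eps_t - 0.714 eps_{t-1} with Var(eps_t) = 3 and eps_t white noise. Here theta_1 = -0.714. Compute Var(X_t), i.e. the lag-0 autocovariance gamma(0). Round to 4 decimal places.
\gamma(0) = 4.5294

For an MA(q) process X_t = eps_t + sum_i theta_i eps_{t-i} with
Var(eps_t) = sigma^2, the variance is
  gamma(0) = sigma^2 * (1 + sum_i theta_i^2).
  sum_i theta_i^2 = (-0.714)^2 = 0.509796.
  gamma(0) = 3 * (1 + 0.509796) = 3 * 1.509796 = 4.529388, which rounds to 4.5294.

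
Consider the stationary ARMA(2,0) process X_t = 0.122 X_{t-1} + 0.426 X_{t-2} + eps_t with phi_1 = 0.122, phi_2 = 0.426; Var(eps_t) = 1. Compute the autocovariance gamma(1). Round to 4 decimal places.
\gamma(1) = 0.2720

Multiply the model equation by X_{t-k} and take expectations. With theta_0 = psi_0 = 1 and psi_j the MA(infinity) weights, this gives
  gamma(k) - sum_i phi_i gamma(k-i) = c_k,
  c_k = sigma^2 * sum_{j=k..q} theta_j psi_{j-k}   (c_k = 0 for k > q),
using gamma(-m) = gamma(m).
Pure AR (q = 0): c_0 = sigma^2 = 1, c_k = 0 for k >= 1.
Equations for k = 0, 1, 2 (AR order 2, c_2 = 0):
  (E0) gamma(0) = phi_1 gamma(1) + phi_2 gamma(2) + c_0
  (E1) gamma(1) = phi_1 gamma(0) + phi_2 gamma(1) + c_1
  (E2) gamma(2) = phi_1 gamma(1) + phi_2 gamma(0)
From (E1): gamma(1) = A gamma(0) + B with
  A = phi_1 / (1 - phi_2) = 0.122 / 0.574 = 0.212544,   B = c_1 / (1 - phi_2) = 0 / 0.574 = 0.
Insert (E2) into (E0): gamma(0) (1 - phi_2^2) = phi_1 (1 + phi_2) gamma(1) + c_0.
  phi_1 (1 + phi_2) = (0.122)(1.426) = 0.173972,   1 - phi_2^2 = 0.818524.
Replace gamma(1) by A gamma(0) + B and collect gamma(0):
  gamma(0) [0.818524 - (0.173972)(0.212544)] = c_0 = 1
  gamma(0) * 0.781547 = 1
  gamma(0) = 1 / 0.781547 = 1.279513.
  gamma(1) = A gamma(0) = (0.212544)(1.279513) = 0.271952.
Therefore gamma(1) = 0.2720 (to 4 decimal places).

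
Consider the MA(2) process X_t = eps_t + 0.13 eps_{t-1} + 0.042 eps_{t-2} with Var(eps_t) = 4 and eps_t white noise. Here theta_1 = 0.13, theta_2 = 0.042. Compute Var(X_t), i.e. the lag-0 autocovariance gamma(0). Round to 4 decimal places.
\gamma(0) = 4.0747

For an MA(q) process X_t = eps_t + sum_i theta_i eps_{t-i} with
Var(eps_t) = sigma^2, the variance is
  gamma(0) = sigma^2 * (1 + sum_i theta_i^2).
  sum_i theta_i^2 = (0.13)^2 + (0.042)^2 = 0.0169 + 0.001764 = 0.018664.
  gamma(0) = 4 * (1 + 0.018664) = 4 * 1.018664 = 4.074656, which rounds to 4.0747.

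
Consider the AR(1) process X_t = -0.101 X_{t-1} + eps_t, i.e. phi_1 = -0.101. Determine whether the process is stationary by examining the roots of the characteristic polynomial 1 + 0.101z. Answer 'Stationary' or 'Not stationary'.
\text{Stationary}

The AR(p) characteristic polynomial is P(z) = 1 + 0.101z.
Stationarity requires all roots to lie outside the unit circle, i.e. |z| > 1 for every root.
This is linear in z: 1 + (0.101) z = 0  =>  z = -1/(0.101) = -9.90099,  |z| = 9.90099.
Moduli of all roots: 9.9010.
All moduli strictly greater than 1? Yes.
Verdict: Stationary.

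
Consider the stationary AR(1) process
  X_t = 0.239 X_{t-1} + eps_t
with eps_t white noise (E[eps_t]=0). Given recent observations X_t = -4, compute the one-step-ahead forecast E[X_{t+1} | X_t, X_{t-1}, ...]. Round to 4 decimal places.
E[X_{t+1} \mid \mathcal F_t] = -0.9560

For an AR(p) model X_t = c + sum_i phi_i X_{t-i} + eps_t, the
one-step-ahead conditional mean is
  E[X_{t+1} | X_t, ...] = c + sum_i phi_i X_{t+1-i}.
Substitute known values:
  E[X_{t+1} | ...] = (0.239) * (-4)
                   = -0.9560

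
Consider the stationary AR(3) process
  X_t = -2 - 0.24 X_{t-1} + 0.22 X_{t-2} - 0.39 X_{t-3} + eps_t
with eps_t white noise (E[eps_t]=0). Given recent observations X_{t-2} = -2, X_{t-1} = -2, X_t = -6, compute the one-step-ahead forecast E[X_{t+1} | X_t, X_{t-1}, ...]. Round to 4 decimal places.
E[X_{t+1} \mid \mathcal F_t] = -0.2200

For an AR(p) model X_t = c + sum_i phi_i X_{t-i} + eps_t, the
one-step-ahead conditional mean is
  E[X_{t+1} | X_t, ...] = c + sum_i phi_i X_{t+1-i}.
Substitute known values:
  E[X_{t+1} | ...] = -2 + (-0.24) * (-6) + (0.22) * (-2) + (-0.39) * (-2)
                   = -0.2200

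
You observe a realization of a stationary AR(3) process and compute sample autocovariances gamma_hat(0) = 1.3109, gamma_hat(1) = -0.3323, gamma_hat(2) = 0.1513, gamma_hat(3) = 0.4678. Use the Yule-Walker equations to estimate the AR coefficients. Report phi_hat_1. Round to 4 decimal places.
\hat\phi_{1} = -0.2630

The Yule-Walker equations for an AR(p) process read, in matrix form,
  Gamma_p phi = r_p,   with   (Gamma_p)_{ij} = gamma(|i - j|),
                       (r_p)_i = gamma(i),   i,j = 1..p.
Substitute the sample gammas (Toeplitz matrix and right-hand side of size 3):
  Gamma_p = [[1.3109, -0.3323, 0.1513], [-0.3323, 1.3109, -0.3323], [0.1513, -0.3323, 1.3109]]
  r_p     = [-0.3323, 0.1513, 0.4678]
Written out (R1..R3):
  (R1) 1.3109 phi_1 - 0.3323 phi_2 + 0.1513 phi_3 = -0.3323
  (R2) -0.3323 phi_1 + 1.3109 phi_2 - 0.3323 phi_3 = 0.1513
  (R3) 0.1513 phi_1 - 0.3323 phi_2 + 1.3109 phi_3 = 0.4678
Gaussian elimination:
  R2 <- R2 - (-0.3323/1.3109) R1 = R2 - (-0.25349) R1:  1.226665 phi_2 - 0.293947 phi_3 = 0.067065
  R3 <- R3 - (0.1513/1.3109) R1 = R3 - (0.115417) R1:  -0.293947 phi_2 + 1.293437 phi_3 = 0.506153
  R3 <- R3 - (-0.293947/1.226665) R2 = R3 - (-0.239631) R2:  1.222999 phi_3 = 0.522224
Back-substitution:
  phi_hat_3 = 0.522224 / 1.222999 = 0.427003
  phi_hat_2 = (0.067065 - (-0.293947)(0.427003)) / 1.226665 = 0.156996
  phi_hat_1 = (-0.3323 - (-0.3323)(0.156996) - (0.1513)(0.427003)) / 1.3109 = -0.262976
So phi_hat = [-0.2630, 0.1570, 0.4270].
Therefore phi_hat_1 = -0.2630.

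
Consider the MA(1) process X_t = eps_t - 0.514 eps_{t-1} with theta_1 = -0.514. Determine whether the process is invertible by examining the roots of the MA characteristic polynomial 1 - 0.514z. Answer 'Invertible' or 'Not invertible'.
\text{Invertible}

The MA(q) characteristic polynomial is P(z) = 1 - 0.514z.
Invertibility requires all roots to lie outside the unit circle, i.e. |z| > 1 for every root.
This is linear in z: 1 + (-0.514) z = 0  =>  z = -1/(-0.514) = 1.945525,  |z| = 1.945525.
Moduli of all roots: 1.9455.
All moduli strictly greater than 1? Yes.
Verdict: Invertible.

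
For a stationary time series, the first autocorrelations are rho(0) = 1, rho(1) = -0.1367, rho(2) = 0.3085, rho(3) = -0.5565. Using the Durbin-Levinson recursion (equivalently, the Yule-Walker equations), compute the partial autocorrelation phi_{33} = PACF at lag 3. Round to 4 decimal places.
\phi_{33} = -0.5430

The PACF at lag k is phi_{kk}, the last component of the solution
to the Yule-Walker system G_k phi = r_k where
  (G_k)_{ij} = rho(|i - j|), (r_k)_i = rho(i), i,j = 1..k.
Equivalently, Durbin-Levinson gives phi_{kk} iteratively:
  phi_{11} = rho(1)
  phi_{kk} = [rho(k) - sum_{j=1..k-1} phi_{k-1,j} rho(k-j)]
            / [1 - sum_{j=1..k-1} phi_{k-1,j} rho(j)],
  phi_{k,j} = phi_{k-1,j} - phi_{kk} phi_{k-1,k-j},  j = 1..k-1.
Step k = 1:
  phi_11 = rho(1) = -0.1367.
Step k = 2:
  phi_22 = [rho(2) - phi_11 rho(1)] / [1 - phi_11 rho(1)] = [0.3085 - (-0.1367)(-0.1367)] / [1 - (-0.1367)(-0.1367)]
         = 0.28981311 / 0.98131311 = 0.295332.
  Update: phi_21 = phi_11 - phi_22 phi_11 = -0.1367 - (0.295332)(-0.1367) = -0.096328.
Step k = 3:
  phi_33 = [rho(3) - phi_21 rho(2) - phi_22 rho(1)] / [1 - phi_21 rho(1) - phi_22 rho(2)]
    numerator   = -0.5565 - (-0.096328)(0.3085) - (0.295332)(-0.1367) = -0.4864109
    denominator = 1 - (-0.096328)(-0.1367) - (0.295332)(0.3085) = 0.89572204
  phi_33 = -0.4864109 / 0.89572204 = -0.543.
Therefore phi_{33} = -0.5430.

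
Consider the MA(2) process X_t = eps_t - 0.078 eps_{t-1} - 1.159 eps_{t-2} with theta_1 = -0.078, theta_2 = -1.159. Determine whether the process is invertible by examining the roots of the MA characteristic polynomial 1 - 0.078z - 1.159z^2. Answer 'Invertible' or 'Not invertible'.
\text{Not invertible}

The MA(q) characteristic polynomial is P(z) = 1 - 0.078z - 1.159z^2.
Invertibility requires all roots to lie outside the unit circle, i.e. |z| > 1 for every root.
Set 1 + (-0.078) z + (-1.159) z^2 = 0, i.e. a z^2 + b z + c = 0 with a = -1.159, b = -0.078, c = 1.
Discriminant D = b^2 - 4ac = (-0.078)^2 - 4*(-1.159)*1 = 0.006084 - (-4.636) = 4.642084.
D >= 0, so the roots are real: z = (-b +/- sqrt(D)) / (2a) = (0.078 +/- 2.15455) / (-2.318).
  z_1 = (0.078 + 2.15455) / (-2.318) = -0.9631,   |z_1| = 0.9631.
  z_2 = (0.078 - 2.15455) / (-2.318) = 0.8958,   |z_2| = 0.8958.
Moduli of all roots: 0.9631, 0.8958.
All moduli strictly greater than 1? No.
Verdict: Not invertible.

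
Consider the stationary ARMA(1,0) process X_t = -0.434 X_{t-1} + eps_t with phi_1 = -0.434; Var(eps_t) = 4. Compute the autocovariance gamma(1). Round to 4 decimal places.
\gamma(1) = -2.1389

Multiply the model equation by X_{t-k} and take expectations. With theta_0 = psi_0 = 1 and psi_j the MA(infinity) weights, this gives
  gamma(k) - sum_i phi_i gamma(k-i) = c_k,
  c_k = sigma^2 * sum_{j=k..q} theta_j psi_{j-k}   (c_k = 0 for k > q),
using gamma(-m) = gamma(m).
Pure AR (q = 0): c_0 = sigma^2 = 4, c_k = 0 for k >= 1.
Equations for k = 0 and k = 1 (AR order 1):
  gamma(0) = phi_1 gamma(1) + c_0
  gamma(1) = phi_1 gamma(0) + c_1
Substituting the second into the first: gamma(0) (1 - phi_1^2) = c_0 + phi_1 c_1, so
  gamma(0) = c_0 / (1 - phi_1^2) = 4 / (1 - (-0.434)^2) = 4 / 0.811644 = 4.928269.
  gamma(1) = phi_1 gamma(0) = (-0.434)(4.928269) = -2.138869.
Therefore gamma(1) = -2.1389 (to 4 decimal places).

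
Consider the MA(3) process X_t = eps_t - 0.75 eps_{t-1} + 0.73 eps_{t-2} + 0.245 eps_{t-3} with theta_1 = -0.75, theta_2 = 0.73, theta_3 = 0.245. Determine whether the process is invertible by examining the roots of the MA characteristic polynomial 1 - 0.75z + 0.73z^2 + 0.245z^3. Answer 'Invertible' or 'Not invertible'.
\text{Invertible}

The MA(q) characteristic polynomial is P(z) = 1 - 0.75z + 0.73z^2 + 0.245z^3.
Invertibility requires all roots to lie outside the unit circle, i.e. |z| > 1 for every root.
Degree 3: look for a simple real root z0 first, then factor out (1 - z/z0) and solve the remaining quadratic.
Testing z0 = -4: P(-4) = 1 + (-0.75)(-4) + (0.73)(-4)^2 + (0.245)(-4)^3
  = 1 + (3) + (11.68) + (-15.68) = 0.  So z_0 = -4 is a root, |z_0| = 4.
Divide out the factor (1 + 0.25 z) = (1 - z/z0) (since 1/z0 = -0.25):
  P(z) = (1 + 0.25 z)(1 + (-1) z + (0.98) z^2)
  [check: z-coef -1 - (-0.25) = -0.75; z^2-coef 0.98 - (-0.25)(-1) = 0.73; z^3-coef -(-0.25)(0.98) = 0.245.]
Remaining roots from the quadratic factor 1 + (-1) z + (0.98) z^2:
  Set 1 + (-1) z + (0.98) z^2 = 0, i.e. a z^2 + b z + c = 0 with a = 0.98, b = -1, c = 1.
  Discriminant D = b^2 - 4ac = (-1)^2 - 4*(0.98)*1 = 1 - (3.92) = -2.92.
  D < 0, so the roots are the complex-conjugate pair z = (-b +/- i sqrt(-D)) / (2a) = 0.5102 +/- 0.8718i.
  For a conjugate pair |z|^2 = z * conj(z) = (product of roots) = c/a = 1/(0.98) = 1.020408, so |z| = sqrt(1.020408) = 1.0102 for both roots.
Moduli of all roots: 4.0000, 1.0102, 1.0102.
All moduli strictly greater than 1? Yes.
Verdict: Invertible.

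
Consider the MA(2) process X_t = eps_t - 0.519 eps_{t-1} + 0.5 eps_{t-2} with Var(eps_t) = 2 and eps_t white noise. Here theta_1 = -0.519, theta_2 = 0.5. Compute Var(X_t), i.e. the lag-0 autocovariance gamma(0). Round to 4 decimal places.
\gamma(0) = 3.0387

For an MA(q) process X_t = eps_t + sum_i theta_i eps_{t-i} with
Var(eps_t) = sigma^2, the variance is
  gamma(0) = sigma^2 * (1 + sum_i theta_i^2).
  sum_i theta_i^2 = (-0.519)^2 + (0.5)^2 = 0.269361 + 0.25 = 0.519361.
  gamma(0) = 2 * (1 + 0.519361) = 2 * 1.519361 = 3.038722, which rounds to 3.0387.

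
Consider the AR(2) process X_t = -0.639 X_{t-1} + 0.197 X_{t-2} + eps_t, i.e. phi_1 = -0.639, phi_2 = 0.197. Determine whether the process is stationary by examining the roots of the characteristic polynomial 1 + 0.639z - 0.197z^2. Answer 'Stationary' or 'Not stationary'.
\text{Stationary}

The AR(p) characteristic polynomial is P(z) = 1 + 0.639z - 0.197z^2.
Stationarity requires all roots to lie outside the unit circle, i.e. |z| > 1 for every root.
Set 1 + (0.639) z + (-0.197) z^2 = 0, i.e. a z^2 + b z + c = 0 with a = -0.197, b = 0.639, c = 1.
Discriminant D = b^2 - 4ac = (0.639)^2 - 4*(-0.197)*1 = 0.408321 - (-0.788) = 1.196321.
D >= 0, so the roots are real: z = (-b +/- sqrt(D)) / (2a) = (-0.639 +/- 1.093765) / (-0.394).
  z_1 = (-0.639 + 1.093765) / (-0.394) = -1.1542,   |z_1| = 1.1542.
  z_2 = (-0.639 - 1.093765) / (-0.394) = 4.3979,   |z_2| = 4.3979.
Moduli of all roots: 1.1542, 4.3979.
All moduli strictly greater than 1? Yes.
Verdict: Stationary.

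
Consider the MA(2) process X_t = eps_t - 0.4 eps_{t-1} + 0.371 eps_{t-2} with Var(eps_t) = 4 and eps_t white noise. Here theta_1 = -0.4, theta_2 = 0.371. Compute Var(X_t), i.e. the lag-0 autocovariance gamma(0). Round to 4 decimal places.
\gamma(0) = 5.1906

For an MA(q) process X_t = eps_t + sum_i theta_i eps_{t-i} with
Var(eps_t) = sigma^2, the variance is
  gamma(0) = sigma^2 * (1 + sum_i theta_i^2).
  sum_i theta_i^2 = (-0.4)^2 + (0.371)^2 = 0.16 + 0.137641 = 0.297641.
  gamma(0) = 4 * (1 + 0.297641) = 4 * 1.297641 = 5.190564, which rounds to 5.1906.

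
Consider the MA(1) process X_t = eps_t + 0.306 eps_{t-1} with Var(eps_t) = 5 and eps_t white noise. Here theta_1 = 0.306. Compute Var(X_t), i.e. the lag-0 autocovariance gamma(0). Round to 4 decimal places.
\gamma(0) = 5.4682

For an MA(q) process X_t = eps_t + sum_i theta_i eps_{t-i} with
Var(eps_t) = sigma^2, the variance is
  gamma(0) = sigma^2 * (1 + sum_i theta_i^2).
  sum_i theta_i^2 = (0.306)^2 = 0.093636.
  gamma(0) = 5 * (1 + 0.093636) = 5 * 1.093636 = 5.46818, which rounds to 5.4682.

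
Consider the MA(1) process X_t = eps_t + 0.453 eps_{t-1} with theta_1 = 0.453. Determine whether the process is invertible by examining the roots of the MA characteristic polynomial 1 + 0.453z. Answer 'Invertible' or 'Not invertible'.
\text{Invertible}

The MA(q) characteristic polynomial is P(z) = 1 + 0.453z.
Invertibility requires all roots to lie outside the unit circle, i.e. |z| > 1 for every root.
This is linear in z: 1 + (0.453) z = 0  =>  z = -1/(0.453) = -2.207506,  |z| = 2.207506.
Moduli of all roots: 2.2075.
All moduli strictly greater than 1? Yes.
Verdict: Invertible.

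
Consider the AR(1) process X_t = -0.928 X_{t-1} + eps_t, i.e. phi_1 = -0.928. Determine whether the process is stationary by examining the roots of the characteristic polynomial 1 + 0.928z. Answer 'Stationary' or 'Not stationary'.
\text{Stationary}

The AR(p) characteristic polynomial is P(z) = 1 + 0.928z.
Stationarity requires all roots to lie outside the unit circle, i.e. |z| > 1 for every root.
This is linear in z: 1 + (0.928) z = 0  =>  z = -1/(0.928) = -1.077586,  |z| = 1.077586.
Moduli of all roots: 1.0776.
All moduli strictly greater than 1? Yes.
Verdict: Stationary.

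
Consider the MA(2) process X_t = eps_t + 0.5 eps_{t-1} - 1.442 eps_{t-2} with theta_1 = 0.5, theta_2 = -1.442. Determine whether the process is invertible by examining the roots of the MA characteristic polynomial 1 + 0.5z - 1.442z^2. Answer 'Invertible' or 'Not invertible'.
\text{Not invertible}

The MA(q) characteristic polynomial is P(z) = 1 + 0.5z - 1.442z^2.
Invertibility requires all roots to lie outside the unit circle, i.e. |z| > 1 for every root.
Set 1 + (0.5) z + (-1.442) z^2 = 0, i.e. a z^2 + b z + c = 0 with a = -1.442, b = 0.5, c = 1.
Discriminant D = b^2 - 4ac = (0.5)^2 - 4*(-1.442)*1 = 0.25 - (-5.768) = 6.018.
D >= 0, so the roots are real: z = (-b +/- sqrt(D)) / (2a) = (-0.5 +/- 2.453161) / (-2.884).
  z_1 = (-0.5 + 2.453161) / (-2.884) = -0.6772,   |z_1| = 0.6772.
  z_2 = (-0.5 - 2.453161) / (-2.884) = 1.024,   |z_2| = 1.024.
Moduli of all roots: 0.6772, 1.0240.
All moduli strictly greater than 1? No.
Verdict: Not invertible.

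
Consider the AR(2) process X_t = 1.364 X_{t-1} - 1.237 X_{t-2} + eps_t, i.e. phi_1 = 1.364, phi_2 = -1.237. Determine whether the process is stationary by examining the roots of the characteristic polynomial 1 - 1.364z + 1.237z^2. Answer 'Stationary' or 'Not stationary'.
\text{Not stationary}

The AR(p) characteristic polynomial is P(z) = 1 - 1.364z + 1.237z^2.
Stationarity requires all roots to lie outside the unit circle, i.e. |z| > 1 for every root.
Set 1 + (-1.364) z + (1.237) z^2 = 0, i.e. a z^2 + b z + c = 0 with a = 1.237, b = -1.364, c = 1.
Discriminant D = b^2 - 4ac = (-1.364)^2 - 4*(1.237)*1 = 1.860496 - (4.948) = -3.087504.
D < 0, so the roots are the complex-conjugate pair z = (-b +/- i sqrt(-D)) / (2a) = 0.5513 +/- 0.7102i.
For a conjugate pair |z|^2 = z * conj(z) = (product of roots) = c/a = 1/(1.237) = 0.808407, so |z| = sqrt(0.808407) = 0.8991 for both roots.
Moduli of all roots: 0.8991, 0.8991.
All moduli strictly greater than 1? No.
Verdict: Not stationary.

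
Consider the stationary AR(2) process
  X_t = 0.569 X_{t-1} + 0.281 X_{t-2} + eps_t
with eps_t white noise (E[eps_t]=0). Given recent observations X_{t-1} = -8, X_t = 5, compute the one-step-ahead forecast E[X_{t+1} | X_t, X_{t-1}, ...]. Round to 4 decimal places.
E[X_{t+1} \mid \mathcal F_t] = 0.5970

For an AR(p) model X_t = c + sum_i phi_i X_{t-i} + eps_t, the
one-step-ahead conditional mean is
  E[X_{t+1} | X_t, ...] = c + sum_i phi_i X_{t+1-i}.
Substitute known values:
  E[X_{t+1} | ...] = (0.569) * (5) + (0.281) * (-8)
                   = 0.5970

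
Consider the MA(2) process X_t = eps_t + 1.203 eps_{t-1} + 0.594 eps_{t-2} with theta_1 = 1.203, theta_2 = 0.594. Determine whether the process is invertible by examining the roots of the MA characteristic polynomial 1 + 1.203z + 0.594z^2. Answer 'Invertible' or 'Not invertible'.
\text{Invertible}

The MA(q) characteristic polynomial is P(z) = 1 + 1.203z + 0.594z^2.
Invertibility requires all roots to lie outside the unit circle, i.e. |z| > 1 for every root.
Set 1 + (1.203) z + (0.594) z^2 = 0, i.e. a z^2 + b z + c = 0 with a = 0.594, b = 1.203, c = 1.
Discriminant D = b^2 - 4ac = (1.203)^2 - 4*(0.594)*1 = 1.447209 - (2.376) = -0.928791.
D < 0, so the roots are the complex-conjugate pair z = (-b +/- i sqrt(-D)) / (2a) = -1.0126 +/- 0.8112i.
For a conjugate pair |z|^2 = z * conj(z) = (product of roots) = c/a = 1/(0.594) = 1.683502, so |z| = sqrt(1.683502) = 1.2975 for both roots.
Moduli of all roots: 1.2975, 1.2975.
All moduli strictly greater than 1? Yes.
Verdict: Invertible.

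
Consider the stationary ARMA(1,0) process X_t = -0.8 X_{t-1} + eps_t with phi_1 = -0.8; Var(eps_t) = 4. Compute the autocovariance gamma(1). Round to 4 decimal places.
\gamma(1) = -8.8889

Multiply the model equation by X_{t-k} and take expectations. With theta_0 = psi_0 = 1 and psi_j the MA(infinity) weights, this gives
  gamma(k) - sum_i phi_i gamma(k-i) = c_k,
  c_k = sigma^2 * sum_{j=k..q} theta_j psi_{j-k}   (c_k = 0 for k > q),
using gamma(-m) = gamma(m).
Pure AR (q = 0): c_0 = sigma^2 = 4, c_k = 0 for k >= 1.
Equations for k = 0 and k = 1 (AR order 1):
  gamma(0) = phi_1 gamma(1) + c_0
  gamma(1) = phi_1 gamma(0) + c_1
Substituting the second into the first: gamma(0) (1 - phi_1^2) = c_0 + phi_1 c_1, so
  gamma(0) = c_0 / (1 - phi_1^2) = 4 / (1 - (-0.8)^2) = 4 / 0.36 = 11.111111.
  gamma(1) = phi_1 gamma(0) = (-0.8)(11.111111) = -8.888889.
Therefore gamma(1) = -8.8889 (to 4 decimal places).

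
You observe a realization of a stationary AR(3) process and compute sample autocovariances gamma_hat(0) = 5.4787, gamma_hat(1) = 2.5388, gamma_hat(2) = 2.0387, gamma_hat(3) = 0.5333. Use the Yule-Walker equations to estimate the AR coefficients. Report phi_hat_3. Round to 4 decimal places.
\hat\phi_{3} = -0.1770

The Yule-Walker equations for an AR(p) process read, in matrix form,
  Gamma_p phi = r_p,   with   (Gamma_p)_{ij} = gamma(|i - j|),
                       (r_p)_i = gamma(i),   i,j = 1..p.
Substitute the sample gammas (Toeplitz matrix and right-hand side of size 3):
  Gamma_p = [[5.4787, 2.5388, 2.0387], [2.5388, 5.4787, 2.5388], [2.0387, 2.5388, 5.4787]]
  r_p     = [2.5388, 2.0387, 0.5333]
Written out (R1..R3):
  (R1) 5.4787 phi_1 + 2.5388 phi_2 + 2.0387 phi_3 = 2.5388
  (R2) 2.5388 phi_1 + 5.4787 phi_2 + 2.5388 phi_3 = 2.0387
  (R3) 2.0387 phi_1 + 2.5388 phi_2 + 5.4787 phi_3 = 0.5333
Gaussian elimination:
  R2 <- R2 - (2.5388/5.4787) R1 = R2 - (0.463395) R1:  4.302234 phi_2 + 1.594077 phi_3 = 0.862234
  R3 <- R3 - (2.0387/5.4787) R1 = R3 - (0.372114) R1:  1.594077 phi_2 + 4.720072 phi_3 = -0.411423
  R3 <- R3 - (1.594077/4.302234) R2 = R3 - (0.370523) R2:  4.129429 phi_3 = -0.7309
Back-substitution:
  phi_hat_3 = -0.7309 / 4.129429 = -0.176998
  phi_hat_2 = (0.862234 - (1.594077)(-0.176998)) / 4.302234 = 0.265997
  phi_hat_1 = (2.5388 - (2.5388)(0.265997) - (2.0387)(-0.176998)) / 5.4787 = 0.405996
So phi_hat = [0.4060, 0.2660, -0.1770].
Therefore phi_hat_3 = -0.1770.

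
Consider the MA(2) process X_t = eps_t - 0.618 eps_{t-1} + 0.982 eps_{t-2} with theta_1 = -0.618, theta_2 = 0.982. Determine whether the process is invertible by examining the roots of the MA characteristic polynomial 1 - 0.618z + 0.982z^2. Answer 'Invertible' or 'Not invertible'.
\text{Invertible}

The MA(q) characteristic polynomial is P(z) = 1 - 0.618z + 0.982z^2.
Invertibility requires all roots to lie outside the unit circle, i.e. |z| > 1 for every root.
Set 1 + (-0.618) z + (0.982) z^2 = 0, i.e. a z^2 + b z + c = 0 with a = 0.982, b = -0.618, c = 1.
Discriminant D = b^2 - 4ac = (-0.618)^2 - 4*(0.982)*1 = 0.381924 - (3.928) = -3.546076.
D < 0, so the roots are the complex-conjugate pair z = (-b +/- i sqrt(-D)) / (2a) = 0.3147 +/- 0.9588i.
For a conjugate pair |z|^2 = z * conj(z) = (product of roots) = c/a = 1/(0.982) = 1.01833, so |z| = sqrt(1.01833) = 1.0091 for both roots.
Moduli of all roots: 1.0091, 1.0091.
All moduli strictly greater than 1? Yes.
Verdict: Invertible.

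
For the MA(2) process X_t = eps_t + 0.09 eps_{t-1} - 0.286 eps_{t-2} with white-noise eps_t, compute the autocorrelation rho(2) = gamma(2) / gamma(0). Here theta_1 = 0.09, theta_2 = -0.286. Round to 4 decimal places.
\rho(2) = -0.2624

For an MA(q) process with theta_0 = 1, the autocovariance is
  gamma(k) = sigma^2 * sum_{i=0..q-k} theta_i * theta_{i+k},
and rho(k) = gamma(k) / gamma(0). Sigma^2 cancels.
  numerator   = (1)*(-0.286) = -0.286.
  denominator = (1)^2 + (0.09)^2 + (-0.286)^2 = 1.089896.
  rho(2) = -0.286 / 1.089896 = -0.2624.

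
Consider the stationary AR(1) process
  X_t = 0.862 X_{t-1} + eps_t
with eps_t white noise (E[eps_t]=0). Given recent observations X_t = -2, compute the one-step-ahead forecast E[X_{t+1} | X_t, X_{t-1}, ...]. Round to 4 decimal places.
E[X_{t+1} \mid \mathcal F_t] = -1.7240

For an AR(p) model X_t = c + sum_i phi_i X_{t-i} + eps_t, the
one-step-ahead conditional mean is
  E[X_{t+1} | X_t, ...] = c + sum_i phi_i X_{t+1-i}.
Substitute known values:
  E[X_{t+1} | ...] = (0.862) * (-2)
                   = -1.7240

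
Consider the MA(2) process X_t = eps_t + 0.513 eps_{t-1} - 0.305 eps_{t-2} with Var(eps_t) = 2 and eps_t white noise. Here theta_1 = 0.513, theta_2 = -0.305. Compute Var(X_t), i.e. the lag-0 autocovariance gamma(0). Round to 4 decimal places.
\gamma(0) = 2.7124

For an MA(q) process X_t = eps_t + sum_i theta_i eps_{t-i} with
Var(eps_t) = sigma^2, the variance is
  gamma(0) = sigma^2 * (1 + sum_i theta_i^2).
  sum_i theta_i^2 = (0.513)^2 + (-0.305)^2 = 0.263169 + 0.093025 = 0.356194.
  gamma(0) = 2 * (1 + 0.356194) = 2 * 1.356194 = 2.712388, which rounds to 2.7124.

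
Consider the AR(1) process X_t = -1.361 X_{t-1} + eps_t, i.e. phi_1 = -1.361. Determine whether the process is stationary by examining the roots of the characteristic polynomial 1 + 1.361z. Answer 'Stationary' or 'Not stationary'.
\text{Not stationary}

The AR(p) characteristic polynomial is P(z) = 1 + 1.361z.
Stationarity requires all roots to lie outside the unit circle, i.e. |z| > 1 for every root.
This is linear in z: 1 + (1.361) z = 0  =>  z = -1/(1.361) = -0.734754,  |z| = 0.734754.
Moduli of all roots: 0.7348.
All moduli strictly greater than 1? No.
Verdict: Not stationary.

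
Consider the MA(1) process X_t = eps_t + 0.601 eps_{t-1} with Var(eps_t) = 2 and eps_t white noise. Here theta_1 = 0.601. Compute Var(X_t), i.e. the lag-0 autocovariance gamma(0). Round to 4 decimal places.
\gamma(0) = 2.7224

For an MA(q) process X_t = eps_t + sum_i theta_i eps_{t-i} with
Var(eps_t) = sigma^2, the variance is
  gamma(0) = sigma^2 * (1 + sum_i theta_i^2).
  sum_i theta_i^2 = (0.601)^2 = 0.361201.
  gamma(0) = 2 * (1 + 0.361201) = 2 * 1.361201 = 2.722402, which rounds to 2.7224.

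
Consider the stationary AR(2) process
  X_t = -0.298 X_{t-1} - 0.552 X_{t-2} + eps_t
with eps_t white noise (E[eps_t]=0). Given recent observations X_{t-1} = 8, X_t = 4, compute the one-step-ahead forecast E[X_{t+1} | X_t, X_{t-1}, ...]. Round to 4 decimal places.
E[X_{t+1} \mid \mathcal F_t] = -5.6080

For an AR(p) model X_t = c + sum_i phi_i X_{t-i} + eps_t, the
one-step-ahead conditional mean is
  E[X_{t+1} | X_t, ...] = c + sum_i phi_i X_{t+1-i}.
Substitute known values:
  E[X_{t+1} | ...] = (-0.298) * (4) + (-0.552) * (8)
                   = -5.6080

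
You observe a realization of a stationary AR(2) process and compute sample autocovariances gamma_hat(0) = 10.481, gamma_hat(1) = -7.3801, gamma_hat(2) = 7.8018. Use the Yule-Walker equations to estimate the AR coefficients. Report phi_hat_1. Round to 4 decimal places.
\hat\phi_{1} = -0.3570

The Yule-Walker equations for an AR(p) process read, in matrix form,
  Gamma_p phi = r_p,   with   (Gamma_p)_{ij} = gamma(|i - j|),
                       (r_p)_i = gamma(i),   i,j = 1..p.
Substitute the sample gammas (Toeplitz matrix and right-hand side of size 2):
  Gamma_p = [[10.481, -7.3801], [-7.3801, 10.481]]
  r_p     = [-7.3801, 7.8018]
Written out:
  10.481 phi_1 - 7.3801 phi_2 = -7.3801
  -7.3801 phi_1 + 10.481 phi_2 = 7.8018
Solve by Cramer's rule:
  det = gamma(0)^2 - gamma(1)^2 = (10.481)^2 - (-7.3801)^2 = 109.851361 - 54.46587601 = 55.38548499
  phi_hat_1 = [gamma(1) gamma(0) - gamma(1) gamma(2)] / det = [(-7.3801)(10.481) - (-7.3801)(7.8018)] / 55.38548499 = -19.77276392 / 55.38548499 = -0.357
  phi_hat_2 = [gamma(0) gamma(2) - gamma(1)^2] / det = [(10.481)(7.8018) - (-7.3801)^2] / 55.38548499 = 27.30478979 / 55.38548499 = 0.493
So phi_hat = [-0.3570, 0.4930].
Therefore phi_hat_1 = -0.3570.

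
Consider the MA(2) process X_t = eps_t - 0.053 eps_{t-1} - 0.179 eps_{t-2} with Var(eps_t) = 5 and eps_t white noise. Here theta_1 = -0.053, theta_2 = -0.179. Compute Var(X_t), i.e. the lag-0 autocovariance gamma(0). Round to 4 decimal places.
\gamma(0) = 5.1743

For an MA(q) process X_t = eps_t + sum_i theta_i eps_{t-i} with
Var(eps_t) = sigma^2, the variance is
  gamma(0) = sigma^2 * (1 + sum_i theta_i^2).
  sum_i theta_i^2 = (-0.053)^2 + (-0.179)^2 = 0.002809 + 0.032041 = 0.03485.
  gamma(0) = 5 * (1 + 0.03485) = 5 * 1.03485 = 5.17425, which rounds to 5.1743.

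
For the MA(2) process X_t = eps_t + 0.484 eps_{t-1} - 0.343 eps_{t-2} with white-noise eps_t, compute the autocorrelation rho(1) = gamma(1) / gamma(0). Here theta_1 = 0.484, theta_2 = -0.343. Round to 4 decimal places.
\rho(1) = 0.2352

For an MA(q) process with theta_0 = 1, the autocovariance is
  gamma(k) = sigma^2 * sum_{i=0..q-k} theta_i * theta_{i+k},
and rho(k) = gamma(k) / gamma(0). Sigma^2 cancels.
  numerator   = (1)*(0.484) + (0.484)*(-0.343) = 0.317988.
  denominator = (1)^2 + (0.484)^2 + (-0.343)^2 = 1.351905.
  rho(1) = 0.317988 / 1.351905 = 0.2352.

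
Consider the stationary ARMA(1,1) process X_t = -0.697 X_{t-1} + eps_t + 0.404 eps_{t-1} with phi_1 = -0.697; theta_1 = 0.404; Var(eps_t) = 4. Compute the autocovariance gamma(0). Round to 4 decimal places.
\gamma(0) = 4.6678

Multiply the model equation by X_{t-k} and take expectations. With theta_0 = psi_0 = 1 and psi_j the MA(infinity) weights, this gives
  gamma(k) - sum_i phi_i gamma(k-i) = c_k,
  c_k = sigma^2 * sum_{j=k..q} theta_j psi_{j-k}   (c_k = 0 for k > q),
using gamma(-m) = gamma(m).
psi-weights needed (psi_j = theta_j + sum_i phi_i psi_{j-i}):
  psi_1 = theta_1 + phi_1 = 0.404 + (-0.697) = -0.293
Right-hand sides:
  c_0 = sigma^2 (1 + theta_1 psi_1) = 4 * (1 + (0.404)(-0.293)) = 4 * 0.881628 = 3.526512
  c_1 = sigma^2 theta_1 = 4 * (0.404) = 1.616
  c_2 = 0
Equations for k = 0 and k = 1 (AR order 1):
  gamma(0) = phi_1 gamma(1) + c_0
  gamma(1) = phi_1 gamma(0) + c_1
Substituting the second into the first: gamma(0) (1 - phi_1^2) = c_0 + phi_1 c_1, so
  gamma(0) = (c_0 + phi_1 c_1) / (1 - phi_1^2) = (3.526512 + (-0.697)(1.616)) / (1 - (-0.697)^2) = 2.40016 / 0.514191 = 4.667837.
Therefore gamma(0) = 4.6678 (to 4 decimal places).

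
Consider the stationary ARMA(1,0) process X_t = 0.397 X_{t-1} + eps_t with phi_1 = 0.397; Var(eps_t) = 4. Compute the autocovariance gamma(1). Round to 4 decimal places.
\gamma(1) = 1.8851

Multiply the model equation by X_{t-k} and take expectations. With theta_0 = psi_0 = 1 and psi_j the MA(infinity) weights, this gives
  gamma(k) - sum_i phi_i gamma(k-i) = c_k,
  c_k = sigma^2 * sum_{j=k..q} theta_j psi_{j-k}   (c_k = 0 for k > q),
using gamma(-m) = gamma(m).
Pure AR (q = 0): c_0 = sigma^2 = 4, c_k = 0 for k >= 1.
Equations for k = 0 and k = 1 (AR order 1):
  gamma(0) = phi_1 gamma(1) + c_0
  gamma(1) = phi_1 gamma(0) + c_1
Substituting the second into the first: gamma(0) (1 - phi_1^2) = c_0 + phi_1 c_1, so
  gamma(0) = c_0 / (1 - phi_1^2) = 4 / (1 - (0.397)^2) = 4 / 0.842391 = 4.748389.
  gamma(1) = phi_1 gamma(0) = (0.397)(4.748389) = 1.88511.
Therefore gamma(1) = 1.8851 (to 4 decimal places).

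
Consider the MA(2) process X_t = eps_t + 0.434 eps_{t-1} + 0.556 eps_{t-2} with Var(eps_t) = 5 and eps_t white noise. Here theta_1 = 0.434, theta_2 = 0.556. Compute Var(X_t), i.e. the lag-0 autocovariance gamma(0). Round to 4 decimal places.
\gamma(0) = 7.4875

For an MA(q) process X_t = eps_t + sum_i theta_i eps_{t-i} with
Var(eps_t) = sigma^2, the variance is
  gamma(0) = sigma^2 * (1 + sum_i theta_i^2).
  sum_i theta_i^2 = (0.434)^2 + (0.556)^2 = 0.188356 + 0.309136 = 0.497492.
  gamma(0) = 5 * (1 + 0.497492) = 5 * 1.497492 = 7.48746, which rounds to 7.4875.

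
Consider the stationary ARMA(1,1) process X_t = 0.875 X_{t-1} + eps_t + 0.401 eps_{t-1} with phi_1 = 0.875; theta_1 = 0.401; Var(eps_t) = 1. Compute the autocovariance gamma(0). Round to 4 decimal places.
\gamma(0) = 7.9469

Multiply the model equation by X_{t-k} and take expectations. With theta_0 = psi_0 = 1 and psi_j the MA(infinity) weights, this gives
  gamma(k) - sum_i phi_i gamma(k-i) = c_k,
  c_k = sigma^2 * sum_{j=k..q} theta_j psi_{j-k}   (c_k = 0 for k > q),
using gamma(-m) = gamma(m).
psi-weights needed (psi_j = theta_j + sum_i phi_i psi_{j-i}):
  psi_1 = theta_1 + phi_1 = 0.401 + (0.875) = 1.276
Right-hand sides:
  c_0 = sigma^2 (1 + theta_1 psi_1) = 1 * (1 + (0.401)(1.276)) = 1 * 1.511676 = 1.511676
  c_1 = sigma^2 theta_1 = 1 * (0.401) = 0.401
  c_2 = 0
Equations for k = 0 and k = 1 (AR order 1):
  gamma(0) = phi_1 gamma(1) + c_0
  gamma(1) = phi_1 gamma(0) + c_1
Substituting the second into the first: gamma(0) (1 - phi_1^2) = c_0 + phi_1 c_1, so
  gamma(0) = (c_0 + phi_1 c_1) / (1 - phi_1^2) = (1.511676 + (0.875)(0.401)) / (1 - (0.875)^2) = 1.862551 / 0.234375 = 7.946884.
Therefore gamma(0) = 7.9469 (to 4 decimal places).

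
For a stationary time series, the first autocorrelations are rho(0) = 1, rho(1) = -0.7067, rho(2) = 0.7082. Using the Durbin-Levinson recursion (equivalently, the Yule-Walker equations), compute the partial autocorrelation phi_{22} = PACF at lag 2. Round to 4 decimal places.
\phi_{22} = 0.4171

The PACF at lag k is phi_{kk}, the last component of the solution
to the Yule-Walker system G_k phi = r_k where
  (G_k)_{ij} = rho(|i - j|), (r_k)_i = rho(i), i,j = 1..k.
Equivalently, Durbin-Levinson gives phi_{kk} iteratively:
  phi_{11} = rho(1)
  phi_{kk} = [rho(k) - sum_{j=1..k-1} phi_{k-1,j} rho(k-j)]
            / [1 - sum_{j=1..k-1} phi_{k-1,j} rho(j)],
  phi_{k,j} = phi_{k-1,j} - phi_{kk} phi_{k-1,k-j},  j = 1..k-1.
Step k = 1:
  phi_11 = rho(1) = -0.7067.
Step k = 2:
  phi_22 = [rho(2) - phi_11 rho(1)] / [1 - phi_11 rho(1)] = [0.7082 - (-0.7067)(-0.7067)] / [1 - (-0.7067)(-0.7067)]
         = 0.20877511 / 0.50057511 = 0.4171.
Therefore phi_{22} = 0.4171.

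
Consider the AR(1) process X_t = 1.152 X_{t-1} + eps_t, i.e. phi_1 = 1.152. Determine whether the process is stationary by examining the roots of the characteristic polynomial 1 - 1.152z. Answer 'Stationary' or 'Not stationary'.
\text{Not stationary}

The AR(p) characteristic polynomial is P(z) = 1 - 1.152z.
Stationarity requires all roots to lie outside the unit circle, i.e. |z| > 1 for every root.
This is linear in z: 1 + (-1.152) z = 0  =>  z = -1/(-1.152) = 0.868056,  |z| = 0.868056.
Moduli of all roots: 0.8681.
All moduli strictly greater than 1? No.
Verdict: Not stationary.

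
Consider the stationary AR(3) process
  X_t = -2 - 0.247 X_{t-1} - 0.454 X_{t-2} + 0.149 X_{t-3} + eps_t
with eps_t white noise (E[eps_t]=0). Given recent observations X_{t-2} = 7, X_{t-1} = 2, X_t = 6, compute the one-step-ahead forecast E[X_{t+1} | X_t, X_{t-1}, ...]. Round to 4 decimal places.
E[X_{t+1} \mid \mathcal F_t] = -3.3470

For an AR(p) model X_t = c + sum_i phi_i X_{t-i} + eps_t, the
one-step-ahead conditional mean is
  E[X_{t+1} | X_t, ...] = c + sum_i phi_i X_{t+1-i}.
Substitute known values:
  E[X_{t+1} | ...] = -2 + (-0.247) * (6) + (-0.454) * (2) + (0.149) * (7)
                   = -3.3470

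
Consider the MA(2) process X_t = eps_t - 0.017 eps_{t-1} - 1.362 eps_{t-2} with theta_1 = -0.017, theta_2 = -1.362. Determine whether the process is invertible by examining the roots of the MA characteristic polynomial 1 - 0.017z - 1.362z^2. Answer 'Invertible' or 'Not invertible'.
\text{Not invertible}

The MA(q) characteristic polynomial is P(z) = 1 - 0.017z - 1.362z^2.
Invertibility requires all roots to lie outside the unit circle, i.e. |z| > 1 for every root.
Set 1 + (-0.017) z + (-1.362) z^2 = 0, i.e. a z^2 + b z + c = 0 with a = -1.362, b = -0.017, c = 1.
Discriminant D = b^2 - 4ac = (-0.017)^2 - 4*(-1.362)*1 = 0.000289 - (-5.448) = 5.448289.
D >= 0, so the roots are real: z = (-b +/- sqrt(D)) / (2a) = (0.017 +/- 2.334157) / (-2.724).
  z_1 = (0.017 + 2.334157) / (-2.724) = -0.8631,   |z_1| = 0.8631.
  z_2 = (0.017 - 2.334157) / (-2.724) = 0.8506,   |z_2| = 0.8506.
Moduli of all roots: 0.8631, 0.8506.
All moduli strictly greater than 1? No.
Verdict: Not invertible.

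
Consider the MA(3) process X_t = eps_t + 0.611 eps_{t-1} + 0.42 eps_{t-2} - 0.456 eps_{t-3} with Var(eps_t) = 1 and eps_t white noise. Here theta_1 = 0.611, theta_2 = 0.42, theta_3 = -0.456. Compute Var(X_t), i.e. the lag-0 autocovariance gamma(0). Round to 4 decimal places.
\gamma(0) = 1.7577

For an MA(q) process X_t = eps_t + sum_i theta_i eps_{t-i} with
Var(eps_t) = sigma^2, the variance is
  gamma(0) = sigma^2 * (1 + sum_i theta_i^2).
  sum_i theta_i^2 = (0.611)^2 + (0.42)^2 + (-0.456)^2 = 0.373321 + 0.1764 + 0.207936 = 0.757657.
  gamma(0) = 1 * (1 + 0.757657) = 1 * 1.757657 = 1.757657, which rounds to 1.7577.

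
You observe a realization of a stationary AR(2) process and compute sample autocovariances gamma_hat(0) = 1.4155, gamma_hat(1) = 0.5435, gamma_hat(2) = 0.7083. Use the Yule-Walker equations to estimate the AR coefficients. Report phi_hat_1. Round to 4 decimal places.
\hat\phi_{1} = 0.2250

The Yule-Walker equations for an AR(p) process read, in matrix form,
  Gamma_p phi = r_p,   with   (Gamma_p)_{ij} = gamma(|i - j|),
                       (r_p)_i = gamma(i),   i,j = 1..p.
Substitute the sample gammas (Toeplitz matrix and right-hand side of size 2):
  Gamma_p = [[1.4155, 0.5435], [0.5435, 1.4155]]
  r_p     = [0.5435, 0.7083]
Written out:
  1.4155 phi_1 + 0.5435 phi_2 = 0.5435
  0.5435 phi_1 + 1.4155 phi_2 = 0.7083
Solve by Cramer's rule:
  det = gamma(0)^2 - gamma(1)^2 = (1.4155)^2 - (0.5435)^2 = 2.00364025 - 0.29539225 = 1.708248
  phi_hat_1 = [gamma(1) gamma(0) - gamma(1) gamma(2)] / det = [(0.5435)(1.4155) - (0.5435)(0.7083)] / 1.708248 = 0.3843632 / 1.708248 = 0.225
  phi_hat_2 = [gamma(0) gamma(2) - gamma(1)^2] / det = [(1.4155)(0.7083) - (0.5435)^2] / 1.708248 = 0.7072064 / 1.708248 = 0.414
So phi_hat = [0.2250, 0.4140].
Therefore phi_hat_1 = 0.2250.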